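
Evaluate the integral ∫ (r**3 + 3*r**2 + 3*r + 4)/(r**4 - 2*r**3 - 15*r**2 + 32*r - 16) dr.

Factor the denominator: (r - 4)*(r - 1)**2*(r + 4).
Partial-fraction decomposition: 3/(25*(r + 4)) - 202/(225*(r - 1)) - 11/(15*(r - 1)**2) + 16/(9*(r - 4)).
Integrate each term; A/(r−a) gives A·log|r−a|; A/(r−a)² gives −A/(r−a).

16*log(r - 4)/9 - 202*log(r - 1)/225 + 3*log(r + 4)/25 + 11/(15*r - 15) + C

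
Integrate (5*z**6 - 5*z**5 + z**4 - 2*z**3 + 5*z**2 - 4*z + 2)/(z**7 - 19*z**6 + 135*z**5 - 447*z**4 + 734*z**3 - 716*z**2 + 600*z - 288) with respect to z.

Factor the denominator: (z - 6)**2*(z - 4)*(z - 2)*(z - 1)*(z**2 + 1).
Partial-fraction decomposition: 7*(173*z - 294)/(116365*(z**2 + 1)) + 1/(75*(z - 1)) - 87/(80*(z - 2)) + 7777/(204*(z - 4)) - 17555393/(547600*(z - 6)) + 97711/(740*(z - 6)**2).
Integrate each term; A/(z−a) gives A·log|z−a|; the (Bz+D)/(z²+p²) term gives a log and an atan.

-17555393*log(z - 6)/547600 + 7777*log(z - 4)/204 - 87*log(z - 2)/80 + log(z - 1)/75 + 1211*log(z**2 + 1)/232730 - 2058*atan(z)/116365 - 97711/(740*z - 4440) + C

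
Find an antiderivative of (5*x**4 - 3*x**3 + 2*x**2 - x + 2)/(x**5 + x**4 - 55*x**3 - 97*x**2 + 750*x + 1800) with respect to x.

590*log(x - 6)/99 - 2797*log(x - 5)/720 + 509*log(x + 3)/144 - 151*log(x + 4)/9 + 3557*log(x + 5)/220 + C

Factor the denominator: (x - 6)*(x - 5)*(x + 3)*(x + 4)*(x + 5).
Partial-fraction decomposition: 3557/(220*(x + 5)) - 151/(9*(x + 4)) + 509/(144*(x + 3)) - 2797/(720*(x - 5)) + 590/(99*(x - 6)).
Integrate each term: A/(x−a) contributes A·log|x−a|.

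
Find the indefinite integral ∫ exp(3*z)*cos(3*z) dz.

Let I denote the integral. Integrate by parts with u = cos(3*z), dv = exp(3*z) dz, so v = exp(3*z)/3: I = exp(3*z)*cos(3*z)/3 + ∫ exp(3*z)*sin(3*z) dz.
Apply parts again with u = sin(3*z), dv = exp(3*z) dz: ∫ exp(3*z)*sin(3*z) dz = exp(3*z)*sin(3*z)/3 − I. Substituting back brings back I: I = exp(3*z)*sin(3*z)/3 + exp(3*z)*cos(3*z)/3 − I.
Solving for I: (1 + 1)·I equals the remaining terms, so I = (1/2)·(exp(3*z)*sin(3*z)/3 + exp(3*z)*cos(3*z)/3).

exp(3*z)*sin(3*z)/6 + exp(3*z)*cos(3*z)/6 + C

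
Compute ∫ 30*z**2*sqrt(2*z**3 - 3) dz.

10*(2*z**3 - 3)**(3/2)/3 + C

Let u = 2*z**3 - 3, so du = (6*z**2) dz.
Rewriting, the integral becomes 5·∫ √u du = 5·(2/3)u^(3/2).
Substituting back, u = 2*z**3 - 3.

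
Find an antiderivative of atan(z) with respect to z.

z*atan(z) - log(z**2 + 1)/2 + C

Use integration by parts with u = arctan(z), dv = dz.
Then du = 1/(z**2 + 1) dz.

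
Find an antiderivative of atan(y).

y*atan(y) - log(y**2 + 1)/2 + C

Use integration by parts with u = arctan(y), dv = dy.
Then du = 1/(y**2 + 1) dy.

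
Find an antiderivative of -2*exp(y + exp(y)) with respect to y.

Let u = exp(y), so du = (exp(y)) dy.
Rewriting, the integral becomes -2·∫ e^u du = -2·e^u.
Substituting back, u = exp(y).

-2*exp(exp(y)) + C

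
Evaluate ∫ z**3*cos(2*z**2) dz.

Let u = z², du = 2z dz; rewrite as (1/2)∫ u^1·cos(2u) du.
Now integrate by parts 1 time.

z**2*sin(2*z**2)/4 + cos(2*z**2)/8 + C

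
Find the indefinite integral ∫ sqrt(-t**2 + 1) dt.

t*sqrt(-t**2 + 1)/2 + asin(t)/2 + C

Substitute t = sin(θ), so dt = cos(θ) dθ and the radical becomes sqrt(-t**2 + 1) = cos(θ) by the Pythagorean identity.
Integrate the resulting trig expression in θ, then back-substitute θ = asin(t), sin(θ) = t, cos(θ) = sqrt(-t**2 + 1) (absorbing any constant into C).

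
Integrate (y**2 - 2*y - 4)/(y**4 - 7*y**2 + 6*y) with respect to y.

Factor the denominator: y*(y - 2)*(y - 1)*(y + 3).
Partial-fraction decomposition: -11/(60*(y + 3)) + 5/(4*(y - 1)) - 2/(5*(y - 2)) - 2/(3*y).
Integrate each term: A/(y−a) contributes A·log|y−a|.

-2*log(y)/3 - 2*log(y - 2)/5 + 5*log(y - 1)/4 - 11*log(y + 3)/60 + C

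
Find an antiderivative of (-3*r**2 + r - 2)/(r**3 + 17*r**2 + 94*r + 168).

Factor the denominator: (r + 4)*(r + 6)*(r + 7).
Partial-fraction decomposition: -52/(r + 7) + 58/(r + 6) - 9/(r + 4).
Integrate each term: A/(r−a) contributes A·log|r−a|.

-9*log(r + 4) + 58*log(r + 6) - 52*log(r + 7) + C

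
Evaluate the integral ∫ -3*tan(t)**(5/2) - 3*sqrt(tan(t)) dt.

Let u = tan(t), so du = (tan(t)**2 + 1) dt.
Rewriting, the integral becomes -3·∫ √u du = -3·(2/3)u^(3/2).
Substituting back, u = tan(t).

-2*tan(t)**(3/2) + C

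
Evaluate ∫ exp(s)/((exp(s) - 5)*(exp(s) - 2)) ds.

log(exp(s) - 5)/3 - log(exp(s) - 2)/3 + C

Let u = e^s, du = e^s ds.
The integral becomes ∫ du/((u-5)(u-2)); decompose into partial fractions.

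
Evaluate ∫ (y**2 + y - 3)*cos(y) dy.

Use integration by parts with u = y**2 + y - 3, dv = cos(y) dy, so v = sin(y).
Apply parts 2 times (tabular method): alternate signs, differentiate u down to 0, integrate dv up.

y**2*sin(y) + y*sin(y) + 2*y*cos(y) - 5*sin(y) + cos(y) + C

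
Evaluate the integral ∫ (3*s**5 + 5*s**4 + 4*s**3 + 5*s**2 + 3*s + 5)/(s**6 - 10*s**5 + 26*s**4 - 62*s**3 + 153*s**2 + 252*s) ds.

5*log(s)/252 + 64069*log(s - 7)/9744 - 941*log(s - 4)/300 - log(s + 1)/80 - 5819*log(s**2 + 9)/26100 + 1093*atan(s/3)/2175 + C

Factor the denominator: s*(s - 7)*(s - 4)*(s + 1)*(s**2 + 9).
Partial-fraction decomposition: -(5819*s - 19674)/(13050*(s**2 + 9)) - 1/(80*(s + 1)) - 941/(300*(s - 4)) + 64069/(9744*(s - 7)) + 5/(252*s).
Integrate each term; A/(s−a) gives A·log|s−a|; the (Bs+D)/(s²+p²) term gives a log and an atan.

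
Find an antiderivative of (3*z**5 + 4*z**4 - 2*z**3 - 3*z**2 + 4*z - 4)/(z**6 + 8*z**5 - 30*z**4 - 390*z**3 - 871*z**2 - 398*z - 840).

Factor the denominator: (z - 7)*(z + 4)*(z + 5)*(z + 6)*(z**2 + 1).
Partial-fraction decomposition: -3*(1009*z + 1013)/(408850*(z**2 + 1)) + 8924/(481*(z + 6)) - 1681/(78*(z + 5)) + 994/(187*(z + 4)) + 7402/(10725*(z - 7)).
Integrate each term; A/(z−a) gives A·log|z−a|; the (Bz+D)/(z²+p²) term gives a log and an atan.

7402*log(z - 7)/10725 + 994*log(z + 4)/187 - 1681*log(z + 5)/78 + 8924*log(z + 6)/481 - 3027*log(z**2 + 1)/817700 - 3039*atan(z)/408850 + C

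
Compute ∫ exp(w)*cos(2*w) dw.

2*exp(w)*sin(2*w)/5 + exp(w)*cos(2*w)/5 + C

Let I denote the integral. Integrate by parts with u = cos(2*w), dv = exp(w) dw, so v = exp(w): I = exp(w)*cos(2*w) + 2·∫ exp(w)*sin(2*w) dw.
Apply parts again with u = sin(2*w), dv = exp(w) dw: ∫ exp(w)*sin(2*w) dw = exp(w)*sin(2*w) − 2·I. Substituting back brings back I: I = 2*exp(w)*sin(2*w) + exp(w)*cos(2*w) − 4·I.
Solving for I: (1 + 4)·I equals the remaining terms, so I = (1/5)·(2*exp(w)*sin(2*w) + exp(w)*cos(2*w)).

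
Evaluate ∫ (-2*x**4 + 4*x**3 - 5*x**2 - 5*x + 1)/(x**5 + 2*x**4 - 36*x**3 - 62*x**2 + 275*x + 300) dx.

Factor the denominator: (x - 5)*(x - 3)*(x + 1)*(x + 4)*(x + 5).
Partial-fraction decomposition: -1849/(320*(x + 5)) + 827/(189*(x + 4)) - 5/(288*(x + 1)) + 113/(448*(x - 3)) - 899/(1080*(x - 5)).
Integrate each term: A/(x−a) contributes A·log|x−a|.

-899*log(x - 5)/1080 + 113*log(x - 3)/448 - 5*log(x + 1)/288 + 827*log(x + 4)/189 - 1849*log(x + 5)/320 + C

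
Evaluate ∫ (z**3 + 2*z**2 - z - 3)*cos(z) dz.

Use integration by parts with u = z**3 + 2*z**2 - z - 3, dv = cos(z) dz, so v = sin(z).
Apply parts 3 times (tabular method): alternate signs, differentiate u down to 0, integrate dv up.

z**3*sin(z) + 2*z**2*sin(z) + 3*z**2*cos(z) - 7*z*sin(z) + 4*z*cos(z) - 7*sin(z) - 7*cos(z) + C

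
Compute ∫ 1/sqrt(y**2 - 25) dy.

Substitute y = 5·sec(θ), so dy = 5·sec(θ)*tan(θ) dθ and the radical becomes sqrt(y**2 - 25) = 5·tan(θ) by the Pythagorean identity.
Integrate the resulting trig expression in θ, then back-substitute sec(θ) = y/5, tan(θ) = sqrt(y**2 - 25)/5 (absorbing any constant into C).

log(y + sqrt(y**2 - 25)) + C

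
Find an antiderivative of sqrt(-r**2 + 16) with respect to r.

Substitute r = 4·sin(θ), so dr = 4·cos(θ) dθ and the radical becomes sqrt(-r**2 + 16) = 4·cos(θ) by the Pythagorean identity.
Integrate the resulting trig expression in θ, then back-substitute θ = asin(r/4), sin(θ) = r/4, cos(θ) = sqrt(-r**2 + 16)/4 (absorbing any constant into C).

r*sqrt(-r**2 + 16)/2 + 8*asin(r/4) + C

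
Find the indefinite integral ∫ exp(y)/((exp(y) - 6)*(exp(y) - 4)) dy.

Let u = e^y, du = e^y dy.
The integral becomes ∫ du/((u-6)(u-4)); decompose into partial fractions.

log(exp(y) - 6)/2 - log(exp(y) - 4)/2 + C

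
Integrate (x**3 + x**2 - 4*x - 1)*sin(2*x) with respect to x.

Use integration by parts with u = x**3 + x**2 - 4*x - 1, dv = sin(2*x) dx, so v = -cos(2*x)/2.
Apply parts 3 times (tabular method): alternate signs, differentiate u down to 0, integrate dv up.

-x**3*cos(2*x)/2 + 3*x**2*sin(2*x)/4 - x**2*cos(2*x)/2 + x*sin(2*x)/2 + 11*x*cos(2*x)/4 - 11*sin(2*x)/8 + 3*cos(2*x)/4 + C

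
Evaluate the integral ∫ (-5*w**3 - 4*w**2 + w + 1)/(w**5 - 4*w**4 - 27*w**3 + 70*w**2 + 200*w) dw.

Factor the denominator: w*(w - 5)**2*(w + 2)*(w + 4).
Partial-fraction decomposition: 253/(648*(w + 4)) - 23/(196*(w + 2)) - 27593/(99225*(w - 5)) - 719/(315*(w - 5)**2) + 1/(200*w).
Integrate each term; A/(w−a) gives A·log|w−a|; A/(w−a)² gives −A/(w−a).

log(w)/200 - 27593*log(w - 5)/99225 - 23*log(w + 2)/196 + 253*log(w + 4)/648 + 719/(315*w - 1575) + C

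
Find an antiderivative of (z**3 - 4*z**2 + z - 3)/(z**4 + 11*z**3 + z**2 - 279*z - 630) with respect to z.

Factor the denominator: (z - 5)*(z + 3)*(z + 6)*(z + 7).
Partial-fraction decomposition: 183/(16*(z + 7)) - 123/(11*(z + 6)) + 23/(32*(z + 3)) + 9/(352*(z - 5)).
Integrate each term: A/(z−a) contributes A·log|z−a|.

9*log(z - 5)/352 + 23*log(z + 3)/32 - 123*log(z + 6)/11 + 183*log(z + 7)/16 + C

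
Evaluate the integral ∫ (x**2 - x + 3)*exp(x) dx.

Use integration by parts with u = x**2 - x + 3, dv = exp(x) dx, so v = exp(x).
Apply parts 2 times (tabular method): alternate signs, differentiate u down to 0, integrate dv up.

(x**2 - 3*x + 6)*exp(x) + C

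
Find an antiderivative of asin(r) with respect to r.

Use integration by parts with u = arcsin(r), dv = dr.
Then du = 1/sqrt(-r**2 + 1) dr.

r*asin(r) + sqrt(-r**2 + 1) + C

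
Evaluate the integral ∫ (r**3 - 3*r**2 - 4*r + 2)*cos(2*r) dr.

r**3*sin(2*r)/2 - 3*r**2*sin(2*r)/2 + 3*r**2*cos(2*r)/4 - 11*r*sin(2*r)/4 - 3*r*cos(2*r)/2 + 7*sin(2*r)/4 - 11*cos(2*r)/8 + C

Use integration by parts with u = r**3 - 3*r**2 - 4*r + 2, dv = cos(2*r) dr, so v = sin(2*r)/2.
Apply parts 3 times (tabular method): alternate signs, differentiate u down to 0, integrate dv up.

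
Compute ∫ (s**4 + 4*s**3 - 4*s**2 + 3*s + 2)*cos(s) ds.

s**4*sin(s) + 4*s**3*sin(s) + 4*s**3*cos(s) - 16*s**2*sin(s) + 12*s**2*cos(s) - 21*s*sin(s) - 32*s*cos(s) + 34*sin(s) - 21*cos(s) + C

Use integration by parts with u = s**4 + 4*s**3 - 4*s**2 + 3*s + 2, dv = cos(s) ds, so v = sin(s).
Apply parts 4 times (tabular method): alternate signs, differentiate u down to 0, integrate dv up.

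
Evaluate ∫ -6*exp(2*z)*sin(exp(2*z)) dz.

Let u = exp(2*z), so du = (2*exp(2*z)) dz.
Rewriting, the integral becomes -3·∫ sin(u) du = -3·-cos(u).
Substituting back, u = exp(2*z).

3*cos(exp(2*z)) + C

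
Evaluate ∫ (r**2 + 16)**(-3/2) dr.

r/(16*sqrt(r**2 + 16)) + C

Substitute r = 4·tan(θ), so dr = 4·sec(θ)^2 dθ and the radical becomes sqrt(r**2 + 16) = 4·sec(θ) by the Pythagorean identity.
Integrate the resulting trig expression in θ, then back-substitute tan(θ) = r/4, sec(θ) = sqrt(r**2 + 16)/4 (absorbing any constant into C).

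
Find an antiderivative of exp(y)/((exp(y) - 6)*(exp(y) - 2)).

Let u = e^y, du = e^y dy.
The integral becomes ∫ du/((u-2)(u-6)); decompose into partial fractions.

log(exp(y) - 6)/4 - log(exp(y) - 2)/4 + C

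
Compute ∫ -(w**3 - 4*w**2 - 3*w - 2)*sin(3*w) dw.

w**3*cos(3*w)/3 - w**2*sin(3*w)/3 - 4*w**2*cos(3*w)/3 + 8*w*sin(3*w)/9 - 11*w*cos(3*w)/9 + 11*sin(3*w)/27 - 10*cos(3*w)/27 + C

Use integration by parts with u = w**3 - 4*w**2 - 3*w - 2, dv = -sin(3*w) dw, so v = cos(3*w)/3.
Apply parts 3 times (tabular method): alternate signs, differentiate u down to 0, integrate dv up.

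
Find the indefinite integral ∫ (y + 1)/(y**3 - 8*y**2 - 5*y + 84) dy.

4*log(y - 7)/15 - 5*log(y - 4)/21 - log(y + 3)/35 + C

Factor the denominator: (y - 7)*(y - 4)*(y + 3).
Partial-fraction decomposition: -1/(35*(y + 3)) - 5/(21*(y - 4)) + 4/(15*(y - 7)).
Integrate each term: A/(y−a) contributes A·log|y−a|.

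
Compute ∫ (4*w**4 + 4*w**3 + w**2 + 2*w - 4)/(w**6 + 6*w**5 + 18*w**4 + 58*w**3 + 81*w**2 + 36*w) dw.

-log(w)/9 + 5*log(w + 1)/18 - 193*log(w + 4)/225 + 311*log(w**2 + 9)/900 + 17*atan(w/3)/75 - 1/(6*w + 6) + C

Factor the denominator: w*(w + 1)**2*(w + 4)*(w**2 + 9).
Partial-fraction decomposition: (311*w + 306)/(450*(w**2 + 9)) - 193/(225*(w + 4)) + 5/(18*(w + 1)) + 1/(6*(w + 1)**2) - 1/(9*w).
Integrate each term; A/(w−a) gives A·log|w−a|; the (Bw+D)/(w²+p²) term gives a log and an atan.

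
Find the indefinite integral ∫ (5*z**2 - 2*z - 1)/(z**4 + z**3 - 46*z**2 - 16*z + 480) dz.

Factor the denominator: (z - 5)*(z - 4)*(z + 4)*(z + 6).
Partial-fraction decomposition: -191/(220*(z + 6)) + 29/(48*(z + 4)) - 71/(80*(z - 4)) + 38/(33*(z - 5)).
Integrate each term: A/(z−a) contributes A·log|z−a|.

38*log(z - 5)/33 - 71*log(z - 4)/80 + 29*log(z + 4)/48 - 191*log(z + 6)/220 + C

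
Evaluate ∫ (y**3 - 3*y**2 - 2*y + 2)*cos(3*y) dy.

y**3*sin(3*y)/3 - y**2*sin(3*y) + y**2*cos(3*y)/3 - 8*y*sin(3*y)/9 - 2*y*cos(3*y)/3 + 8*sin(3*y)/9 - 8*cos(3*y)/27 + C

Use integration by parts with u = y**3 - 3*y**2 - 2*y + 2, dv = cos(3*y) dy, so v = sin(3*y)/3.
Apply parts 3 times (tabular method): alternate signs, differentiate u down to 0, integrate dv up.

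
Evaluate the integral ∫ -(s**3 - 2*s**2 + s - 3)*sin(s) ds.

Use integration by parts with u = s**3 - 2*s**2 + s - 3, dv = -sin(s) ds, so v = cos(s).
Apply parts 3 times (tabular method): alternate signs, differentiate u down to 0, integrate dv up.

s**3*cos(s) - 3*s**2*sin(s) - 2*s**2*cos(s) + 4*s*sin(s) - 5*s*cos(s) + 5*sin(s) + cos(s) + C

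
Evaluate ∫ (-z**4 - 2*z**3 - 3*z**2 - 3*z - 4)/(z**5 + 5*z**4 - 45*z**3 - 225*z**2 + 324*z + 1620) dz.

-929*log(z - 6)/1782 + 175*log(z - 3)/1296 - 49*log(z + 3)/324 + 439*log(z + 5)/176 - 479*log(z + 6)/162 + C

Factor the denominator: (z - 6)*(z - 3)*(z + 3)*(z + 5)*(z + 6).
Partial-fraction decomposition: -479/(162*(z + 6)) + 439/(176*(z + 5)) - 49/(324*(z + 3)) + 175/(1296*(z - 3)) - 929/(1782*(z - 6)).
Integrate each term: A/(z−a) contributes A·log|z−a|.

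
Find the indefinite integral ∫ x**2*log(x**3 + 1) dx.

Let u = x**3 + 1, so du = (3*x**2) dx.
The integral becomes (1/3)·∫ log(u) du; integrate by parts with u′=log(u), dv′=du.

x**3*log(x**3 + 1)/3 - x**3/3 + log(x**3 + 1)/3 + C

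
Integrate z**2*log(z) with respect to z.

Use integration by parts with u = log(z), dv = z**2 dz.
Then du = 1/z dz and v = z**3/3.

z**3*log(z)/3 - z**3/9 + C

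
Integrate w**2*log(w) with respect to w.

w**3*log(w)/3 - w**3/9 + C

Use integration by parts with u = log(w), dv = w**2 dw.
Then du = 1/w dw and v = w**3/3.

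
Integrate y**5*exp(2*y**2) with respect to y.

Let u = y², du = 2y dy; rewrite as (1/2)∫ u^2·exp(2u) du.
Now integrate by parts 2 times.

(2*y**4 - 2*y**2 + 1)*exp(2*y**2)/8 + C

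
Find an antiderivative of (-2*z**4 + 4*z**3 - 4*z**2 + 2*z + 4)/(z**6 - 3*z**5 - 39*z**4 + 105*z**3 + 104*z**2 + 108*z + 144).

-232*log(z - 6)/777 + 77*log(z - 4)/425 - 4*log(z + 1)/175 + 451*log(z + 6)/2775 - 7*log(z**2 + 1)/629 + 12*atan(z)/629 + C

Factor the denominator: (z - 6)*(z - 4)*(z + 1)*(z + 6)*(z**2 + 1).
Partial-fraction decomposition: -2*(7*z - 6)/(629*(z**2 + 1)) + 451/(2775*(z + 6)) - 4/(175*(z + 1)) + 77/(425*(z - 4)) - 232/(777*(z - 6)).
Integrate each term; A/(z−a) gives A·log|z−a|; the (Bz+D)/(z²+p²) term gives a log and an atan.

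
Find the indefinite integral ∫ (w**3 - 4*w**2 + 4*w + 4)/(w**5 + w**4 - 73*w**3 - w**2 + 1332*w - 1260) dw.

Factor the denominator: (w - 6)*(w - 5)*(w - 1)*(w + 6)*(w + 7).
Partial-fraction decomposition: -563/(1248*(w + 7)) + 95/(231*(w + 6)) + 1/(224*(w - 1)) - 49/(528*(w - 5)) + 5/(39*(w - 6)).
Integrate each term: A/(w−a) contributes A·log|w−a|.

5*log(w - 6)/39 - 49*log(w - 5)/528 + log(w - 1)/224 + 95*log(w + 6)/231 - 563*log(w + 7)/1248 + C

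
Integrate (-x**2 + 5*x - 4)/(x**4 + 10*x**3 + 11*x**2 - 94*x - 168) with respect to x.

Factor the denominator: (x - 3)*(x + 2)*(x + 4)*(x + 7).
Partial-fraction decomposition: 44/(75*(x + 7)) - 20/(21*(x + 4)) + 9/(25*(x + 2)) + 1/(175*(x - 3)).
Integrate each term: A/(x−a) contributes A·log|x−a|.

log(x - 3)/175 + 9*log(x + 2)/25 - 20*log(x + 4)/21 + 44*log(x + 7)/75 + C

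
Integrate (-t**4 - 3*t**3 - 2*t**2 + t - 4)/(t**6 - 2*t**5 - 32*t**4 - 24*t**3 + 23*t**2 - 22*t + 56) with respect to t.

Factor the denominator: (t - 7)*(t - 1)*(t + 2)*(t + 4)*(t**2 + 1).
Partial-fraction decomposition: (6*t - 7)/(170*(t**2 + 1)) + 52/(935*(t + 4)) - 1/(45*(t + 2)) + 1/(20*(t - 1)) - 47/(396*(t - 7)).
Integrate each term; A/(t−a) gives A·log|t−a|; the (Bt+D)/(t²+p²) term gives a log and an atan.

-47*log(t - 7)/396 + log(t - 1)/20 - log(t + 2)/45 + 52*log(t + 4)/935 + 3*log(t**2 + 1)/170 - 7*atan(t)/170 + C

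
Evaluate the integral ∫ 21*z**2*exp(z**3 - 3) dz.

7*exp(z**3 - 3) + C

Let u = z**3 - 3, so du = (3*z**2) dz.
Rewriting, the integral becomes 7·∫ e^u du = 7·e^u.
Substituting back, u = z**3 - 3.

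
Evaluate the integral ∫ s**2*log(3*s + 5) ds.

Use integration by parts with u = log(3*s + 5), dv = s**2 ds.
Then du = 3/(3*s + 5) ds and v = s**3/3.

s**3*log(3*s + 5)/3 - s**3/9 + 5*s**2/18 - 25*s/27 + 125*log(3*s + 5)/81 + C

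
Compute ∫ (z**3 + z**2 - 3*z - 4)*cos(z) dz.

z**3*sin(z) + z**2*sin(z) + 3*z**2*cos(z) - 9*z*sin(z) + 2*z*cos(z) - 6*sin(z) - 9*cos(z) + C

Use integration by parts with u = z**3 + z**2 - 3*z - 4, dv = cos(z) dz, so v = sin(z).
Apply parts 3 times (tabular method): alternate signs, differentiate u down to 0, integrate dv up.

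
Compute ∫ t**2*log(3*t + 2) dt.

t**3*log(3*t + 2)/3 - t**3/9 + t**2/9 - 4*t/27 + 8*log(3*t + 2)/81 + C

Use integration by parts with u = log(3*t + 2), dv = t**2 dt.
Then du = 3/(3*t + 2) dt and v = t**3/3.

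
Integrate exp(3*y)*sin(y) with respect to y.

3*exp(3*y)*sin(y)/10 - exp(3*y)*cos(y)/10 + C

Let I denote the integral. Integrate by parts with u = sin(y), dv = exp(3*y) dy, so v = exp(3*y)/3: I = exp(3*y)*sin(y)/3 − (1/3)·∫ exp(3*y)*cos(y) dy.
Apply parts again with u = cos(y), dv = exp(3*y) dy: ∫ exp(3*y)*cos(y) dy = exp(3*y)*cos(y)/3 + (1/3)·I. Substituting back brings back I: I = exp(3*y)*sin(y)/3 - exp(3*y)*cos(y)/9 − (1/9)·I.
Solving for I: (1 + 1/9)·I equals the remaining terms, so I = (9/10)·(exp(3*y)*sin(y)/3 - exp(3*y)*cos(y)/9).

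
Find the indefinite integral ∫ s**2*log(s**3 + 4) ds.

Let u = s**3 + 4, so du = (3*s**2) ds.
The integral becomes (1/3)·∫ log(u) du; integrate by parts with u′=log(u), dv′=du.

s**3*log(s**3 + 4)/3 - s**3/3 + 4*log(s**3 + 4)/3 + C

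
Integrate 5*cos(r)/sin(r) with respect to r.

Let u = sin(r), so du = (cos(r)) dr.
Rewriting, the integral becomes 5·∫ 1/u du = 5·log(u).
Substituting back, u = sin(r).

5*log(sin(r)) + C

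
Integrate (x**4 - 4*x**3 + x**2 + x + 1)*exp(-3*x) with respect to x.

(-27*x**4 + 72*x**3 + 45*x**2 + 3*x - 26)*exp(-3*x)/81 + C

Use integration by parts with u = x**4 - 4*x**3 + x**2 + x + 1, dv = exp(-3*x) dx, so v = -exp(-3*x)/3.
Apply parts 4 times (tabular method): alternate signs, differentiate u down to 0, integrate dv up.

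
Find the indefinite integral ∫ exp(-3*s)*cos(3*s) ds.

exp(-3*s)*sin(3*s)/6 - exp(-3*s)*cos(3*s)/6 + C

Let I denote the integral. Integrate by parts with u = cos(3*s), dv = exp(-3*s) ds, so v = -exp(-3*s)/3: I = -exp(-3*s)*cos(3*s)/3 − ∫ exp(-3*s)*sin(3*s) ds.
Apply parts again with u = sin(3*s), dv = exp(-3*s) ds: ∫ exp(-3*s)*sin(3*s) ds = -exp(-3*s)*sin(3*s)/3 + I. Substituting back brings back I: I = exp(-3*s)*sin(3*s)/3 - exp(-3*s)*cos(3*s)/3 − I.
Solving for I: (1 + 1)·I equals the remaining terms, so I = (1/2)·(exp(-3*s)*sin(3*s)/3 - exp(-3*s)*cos(3*s)/3).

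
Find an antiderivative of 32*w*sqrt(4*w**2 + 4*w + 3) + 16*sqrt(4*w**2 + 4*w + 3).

8*(4*w**2 + 4*w + 3)**(3/2)/3 + C

Let u = 4*w**2 + 4*w + 3, so du = (8*w + 4) dw.
Rewriting, the integral becomes 4·∫ √u du = 4·(2/3)u^(3/2).
Substituting back, u = 4*w**2 + 4*w + 3.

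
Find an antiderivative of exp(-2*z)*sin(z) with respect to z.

Let I denote the integral. Integrate by parts with u = sin(z), dv = exp(-2*z) dz, so v = -exp(-2*z)/2: I = -exp(-2*z)*sin(z)/2 + (1/2)·∫ exp(-2*z)*cos(z) dz.
Apply parts again with u = cos(z), dv = exp(-2*z) dz: ∫ exp(-2*z)*cos(z) dz = -exp(-2*z)*cos(z)/2 − (1/2)·I. Substituting back brings back I: I = -exp(-2*z)*sin(z)/2 - exp(-2*z)*cos(z)/4 − (1/4)·I.
Solving for I: (1 + 1/4)·I equals the remaining terms, so I = (4/5)·(-exp(-2*z)*sin(z)/2 - exp(-2*z)*cos(z)/4).

-2*exp(-2*z)*sin(z)/5 - exp(-2*z)*cos(z)/5 + C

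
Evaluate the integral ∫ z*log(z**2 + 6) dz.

z**2*log(z**2 + 6)/2 - z**2/2 + 3*log(z**2 + 6) + C

Let u = z**2 + 6, so du = (2*z) dz.
The integral becomes (1/2)·∫ log(u) du; integrate by parts with u′=log(u), dv′=du.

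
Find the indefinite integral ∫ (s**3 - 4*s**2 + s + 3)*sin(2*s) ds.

-s**3*cos(2*s)/2 + 3*s**2*sin(2*s)/4 + 2*s**2*cos(2*s) - 2*s*sin(2*s) + s*cos(2*s)/4 - sin(2*s)/8 - 5*cos(2*s)/2 + C

Use integration by parts with u = s**3 - 4*s**2 + s + 3, dv = sin(2*s) ds, so v = -cos(2*s)/2.
Apply parts 3 times (tabular method): alternate signs, differentiate u down to 0, integrate dv up.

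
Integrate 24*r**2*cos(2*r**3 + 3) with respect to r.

4*sin(2*r**3 + 3) + C

Let u = 2*r**3 + 3, so du = (6*r**2) dr.
Rewriting, the integral becomes 4·∫ cos(u) du = 4·sin(u).
Substituting back, u = 2*r**3 + 3.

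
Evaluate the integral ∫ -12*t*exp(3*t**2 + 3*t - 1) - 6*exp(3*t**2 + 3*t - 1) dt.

-2*exp(3*t**2 + 3*t - 1) + C

Let u = 3*t**2 + 3*t - 1, so du = (6*t + 3) dt.
Rewriting, the integral becomes -2·∫ e^u du = -2·e^u.
Substituting back, u = 3*t**2 + 3*t - 1.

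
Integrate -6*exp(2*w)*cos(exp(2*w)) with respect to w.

Let u = exp(2*w), so du = (2*exp(2*w)) dw.
Rewriting, the integral becomes -3·∫ cos(u) du = -3·sin(u).
Substituting back, u = exp(2*w).

-3*sin(exp(2*w)) + C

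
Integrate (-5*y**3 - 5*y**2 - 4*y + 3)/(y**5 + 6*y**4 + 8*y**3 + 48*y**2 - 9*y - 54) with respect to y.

-11*log(y - 1)/140 - 7*log(y + 1)/100 + 103*log(y + 6)/175 - 11*log(y**2 + 9)/50 - 73*atan(y/3)/150 + C

Factor the denominator: (y - 1)*(y + 1)*(y + 6)*(y**2 + 9).
Partial-fraction decomposition: -(22*y + 73)/(50*(y**2 + 9)) + 103/(175*(y + 6)) - 7/(100*(y + 1)) - 11/(140*(y - 1)).
Integrate each term; A/(y−a) gives A·log|y−a|; the (By+D)/(y²+p²) term gives a log and an atan.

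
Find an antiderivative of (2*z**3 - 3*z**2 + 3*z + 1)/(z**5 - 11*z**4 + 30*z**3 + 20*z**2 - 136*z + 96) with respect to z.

343*log(z - 6)/320 - 31*log(z - 4)/24 + 11*log(z - 2)/32 - log(z - 1)/15 - 11*log(z + 2)/192 + C

Factor the denominator: (z - 6)*(z - 4)*(z - 2)*(z - 1)*(z + 2).
Partial-fraction decomposition: -11/(192*(z + 2)) - 1/(15*(z - 1)) + 11/(32*(z - 2)) - 31/(24*(z - 4)) + 343/(320*(z - 6)).
Integrate each term: A/(z−a) contributes A·log|z−a|.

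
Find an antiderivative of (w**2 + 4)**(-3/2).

w/(4*sqrt(w**2 + 4)) + C

Substitute w = 2·tan(θ), so dw = 2·sec(θ)^2 dθ and the radical becomes sqrt(w**2 + 4) = 2·sec(θ) by the Pythagorean identity.
Integrate the resulting trig expression in θ, then back-substitute tan(θ) = w/2, sec(θ) = sqrt(w**2 + 4)/2 (absorbing any constant into C).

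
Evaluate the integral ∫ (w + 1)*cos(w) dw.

w*sin(w) + sin(w) + cos(w) + C

Use integration by parts with u = w + 1, dv = cos(w) dw, so v = sin(w).
Apply parts 1 times (tabular method): alternate signs, differentiate u down to 0, integrate dv up.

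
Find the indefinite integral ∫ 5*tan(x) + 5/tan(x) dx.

Let u = tan(x), so du = (tan(x)**2 + 1) dx.
Rewriting, the integral becomes 5·∫ 1/u du = 5·log(u).
Substituting back, u = tan(x).

5*log(tan(x)) + C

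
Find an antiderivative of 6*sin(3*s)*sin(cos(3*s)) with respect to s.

2*cos(cos(3*s)) + C

Let u = cos(3*s), so du = (-3*sin(3*s)) ds.
Rewriting, the integral becomes -2·∫ sin(u) du = -2·-cos(u).
Substituting back, u = cos(3*s).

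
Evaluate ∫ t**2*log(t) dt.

t**3*log(t)/3 - t**3/9 + C

Use integration by parts with u = log(t), dv = t**2 dt.
Then du = 1/t dt and v = t**3/3.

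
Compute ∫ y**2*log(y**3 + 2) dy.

Let u = y**3 + 2, so du = (3*y**2) dy.
The integral becomes (1/3)·∫ log(u) du; integrate by parts with u′=log(u), dv′=du.

y**3*log(y**3 + 2)/3 - y**3/3 + 2*log(y**3 + 2)/3 + C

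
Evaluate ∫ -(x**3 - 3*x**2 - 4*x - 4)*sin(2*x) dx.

x**3*cos(2*x)/2 - 3*x**2*sin(2*x)/4 - 3*x**2*cos(2*x)/2 + 3*x*sin(2*x)/2 - 11*x*cos(2*x)/4 + 11*sin(2*x)/8 - 5*cos(2*x)/4 + C

Use integration by parts with u = x**3 - 3*x**2 - 4*x - 4, dv = -sin(2*x) dx, so v = cos(2*x)/2.
Apply parts 3 times (tabular method): alternate signs, differentiate u down to 0, integrate dv up.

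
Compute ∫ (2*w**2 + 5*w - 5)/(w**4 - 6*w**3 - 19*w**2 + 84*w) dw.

-5*log(w)/84 + 32*log(w - 7)/77 - log(w - 3)/3 - log(w + 4)/44 + C

Factor the denominator: w*(w - 7)*(w - 3)*(w + 4).
Partial-fraction decomposition: -1/(44*(w + 4)) - 1/(3*(w - 3)) + 32/(77*(w - 7)) - 5/(84*w).
Integrate each term: A/(w−a) contributes A·log|w−a|.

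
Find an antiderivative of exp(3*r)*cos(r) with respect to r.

Let I denote the integral. Integrate by parts with u = cos(r), dv = exp(3*r) dr, so v = exp(3*r)/3: I = exp(3*r)*cos(r)/3 + (1/3)·∫ exp(3*r)*sin(r) dr.
Apply parts again with u = sin(r), dv = exp(3*r) dr: ∫ exp(3*r)*sin(r) dr = exp(3*r)*sin(r)/3 − (1/3)·I. Substituting back brings back I: I = exp(3*r)*sin(r)/9 + exp(3*r)*cos(r)/3 − (1/9)·I.
Solving for I: (1 + 1/9)·I equals the remaining terms, so I = (9/10)·(exp(3*r)*sin(r)/9 + exp(3*r)*cos(r)/3).

exp(3*r)*sin(r)/10 + 3*exp(3*r)*cos(r)/10 + C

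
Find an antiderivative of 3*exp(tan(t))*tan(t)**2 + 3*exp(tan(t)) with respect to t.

3*exp(tan(t)) + C

Let u = tan(t), so du = (tan(t)**2 + 1) dt.
Rewriting, the integral becomes 3·∫ e^u du = 3·e^u.
Substituting back, u = tan(t).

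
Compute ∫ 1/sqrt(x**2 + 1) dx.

log(x + sqrt(x**2 + 1)) + C

Substitute x = tan(θ), so dx = sec(θ)^2 dθ and the radical becomes sqrt(x**2 + 1) = sec(θ) by the Pythagorean identity.
Integrate the resulting trig expression in θ, then back-substitute tan(θ) = x, sec(θ) = sqrt(x**2 + 1) (absorbing any constant into C).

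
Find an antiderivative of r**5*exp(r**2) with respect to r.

Let u = r², du = 2r dr; rewrite as (1/2)∫ u^2·exp(1u) du.
Now integrate by parts 2 times.

(r**4 - 2*r**2 + 2)*exp(r**2)/2 + C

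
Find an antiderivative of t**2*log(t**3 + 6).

t**3*log(t**3 + 6)/3 - t**3/3 + 2*log(t**3 + 6) + C

Let u = t**3 + 6, so du = (3*t**2) dt.
The integral becomes (1/3)·∫ log(u) du; integrate by parts with u′=log(u), dv′=du.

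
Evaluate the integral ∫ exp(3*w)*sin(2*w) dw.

Let I denote the integral. Integrate by parts with u = sin(2*w), dv = exp(3*w) dw, so v = exp(3*w)/3: I = exp(3*w)*sin(2*w)/3 − (2/3)·∫ exp(3*w)*cos(2*w) dw.
Apply parts again with u = cos(2*w), dv = exp(3*w) dw: ∫ exp(3*w)*cos(2*w) dw = exp(3*w)*cos(2*w)/3 + (2/3)·I. Substituting back brings back I: I = exp(3*w)*sin(2*w)/3 - 2*exp(3*w)*cos(2*w)/9 − (4/9)·I.
Solving for I: (1 + 4/9)·I equals the remaining terms, so I = (9/13)·(exp(3*w)*sin(2*w)/3 - 2*exp(3*w)*cos(2*w)/9).

3*exp(3*w)*sin(2*w)/13 - 2*exp(3*w)*cos(2*w)/13 + C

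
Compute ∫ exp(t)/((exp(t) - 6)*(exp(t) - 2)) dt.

log(exp(t) - 6)/4 - log(exp(t) - 2)/4 + C

Let u = e^t, du = e^t dt.
The integral becomes ∫ du/((u-6)(u-2)); decompose into partial fractions.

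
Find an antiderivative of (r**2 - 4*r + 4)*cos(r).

r**2*sin(r) - 4*r*sin(r) + 2*r*cos(r) + 2*sin(r) - 4*cos(r) + C

Use integration by parts with u = r**2 - 4*r + 4, dv = cos(r) dr, so v = sin(r).
Apply parts 2 times (tabular method): alternate signs, differentiate u down to 0, integrate dv up.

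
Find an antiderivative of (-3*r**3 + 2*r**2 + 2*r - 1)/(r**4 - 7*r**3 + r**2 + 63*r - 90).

-79*log(r - 5)/12 + 29*log(r - 3)/6 - 13*log(r - 2)/15 - 23*log(r + 3)/60 + C

Factor the denominator: (r - 5)*(r - 3)*(r - 2)*(r + 3).
Partial-fraction decomposition: -23/(60*(r + 3)) - 13/(15*(r - 2)) + 29/(6*(r - 3)) - 79/(12*(r - 5)).
Integrate each term: A/(r−a) contributes A·log|r−a|.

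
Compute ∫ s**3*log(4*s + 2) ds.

Use integration by parts with u = log(4*s + 2), dv = s**3 ds.
Then du = 4/(4*s + 2) ds and v = s**4/4.

s**4*log(4*s + 2)/4 - s**4/16 + s**3/24 - s**2/32 + s/32 - log(2*s + 1)/64 + C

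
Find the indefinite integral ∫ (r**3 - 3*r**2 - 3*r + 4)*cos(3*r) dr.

r**3*sin(3*r)/3 - r**2*sin(3*r) + r**2*cos(3*r)/3 - 11*r*sin(3*r)/9 - 2*r*cos(3*r)/3 + 14*sin(3*r)/9 - 11*cos(3*r)/27 + C

Use integration by parts with u = r**3 - 3*r**2 - 3*r + 4, dv = cos(3*r) dr, so v = sin(3*r)/3.
Apply parts 3 times (tabular method): alternate signs, differentiate u down to 0, integrate dv up.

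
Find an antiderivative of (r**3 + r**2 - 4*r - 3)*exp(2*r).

Use integration by parts with u = r**3 + r**2 - 4*r - 3, dv = exp(2*r) dr, so v = exp(2*r)/2.
Apply parts 3 times (tabular method): alternate signs, differentiate u down to 0, integrate dv up.

(4*r**3 - 2*r**2 - 14*r - 5)*exp(2*r)/8 + C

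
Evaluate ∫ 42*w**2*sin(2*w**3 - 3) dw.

Let u = 2*w**3 - 3, so du = (6*w**2) dw.
Rewriting, the integral becomes 7·∫ sin(u) du = 7·-cos(u).
Substituting back, u = 2*w**3 - 3.

-7*cos(2*w**3 - 3) + C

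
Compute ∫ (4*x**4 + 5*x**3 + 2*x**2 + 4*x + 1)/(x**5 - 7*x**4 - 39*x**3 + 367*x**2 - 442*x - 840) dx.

6361*log(x - 6)/182 - 799*log(x - 5)/18 + 1393*log(x - 4)/110 + log(x + 1)/630 + 995*log(x + 7)/1287 + C

Factor the denominator: (x - 6)*(x - 5)*(x - 4)*(x + 1)*(x + 7).
Partial-fraction decomposition: 995/(1287*(x + 7)) + 1/(630*(x + 1)) + 1393/(110*(x - 4)) - 799/(18*(x - 5)) + 6361/(182*(x - 6)).
Integrate each term: A/(x−a) contributes A·log|x−a|.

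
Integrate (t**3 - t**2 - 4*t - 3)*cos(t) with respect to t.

Use integration by parts with u = t**3 - t**2 - 4*t - 3, dv = cos(t) dt, so v = sin(t).
Apply parts 3 times (tabular method): alternate signs, differentiate u down to 0, integrate dv up.

t**3*sin(t) - t**2*sin(t) + 3*t**2*cos(t) - 10*t*sin(t) - 2*t*cos(t) - sin(t) - 10*cos(t) + C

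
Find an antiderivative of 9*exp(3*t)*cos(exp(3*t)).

Let u = exp(3*t), so du = (3*exp(3*t)) dt.
Rewriting, the integral becomes 3·∫ cos(u) du = 3·sin(u).
Substituting back, u = exp(3*t).

3*sin(exp(3*t)) + C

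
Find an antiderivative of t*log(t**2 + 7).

Let u = t**2 + 7, so du = (2*t) dt.
The integral becomes (1/2)·∫ log(u) du; integrate by parts with u′=log(u), dv′=du.

t**2*log(t**2 + 7)/2 - t**2/2 + 7*log(t**2 + 7)/2 + C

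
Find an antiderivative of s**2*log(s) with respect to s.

s**3*log(s)/3 - s**3/9 + C

Use integration by parts with u = log(s), dv = s**2 ds.
Then du = 1/s ds and v = s**3/3.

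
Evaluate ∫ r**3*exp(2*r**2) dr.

Let u = r², du = 2r dr; rewrite as (1/2)∫ u^1·exp(2u) du.
Now integrate by parts 1 time.

(2*r**2 - 1)*exp(2*r**2)/8 + C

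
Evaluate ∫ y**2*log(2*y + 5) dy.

y**3*log(2*y + 5)/3 - y**3/9 + 5*y**2/12 - 25*y/12 + 125*log(2*y + 5)/24 + C

Use integration by parts with u = log(2*y + 5), dv = y**2 dy.
Then du = 2/(2*y + 5) dy and v = y**3/3.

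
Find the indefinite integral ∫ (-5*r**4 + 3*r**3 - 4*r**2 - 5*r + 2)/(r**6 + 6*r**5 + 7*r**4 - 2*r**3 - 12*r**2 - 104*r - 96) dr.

Factor the denominator: (r - 2)*(r + 1)*(r + 3)*(r + 4)*(r**2 + 4).
Partial-fraction decomposition: -(69*r - 116)/(260*(r**2 + 4)) + 757/(180*(r + 4)) - 101/(26*(r + 3)) + 1/(18*(r + 1)) - 1/(9*(r - 2)).
Integrate each term; A/(r−a) gives A·log|r−a|; the (Br+D)/(r²+p²) term gives a log and an atan.

-log(r - 2)/9 + log(r + 1)/18 - 101*log(r + 3)/26 + 757*log(r + 4)/180 - 69*log(r**2 + 4)/520 + 29*atan(r/2)/130 + C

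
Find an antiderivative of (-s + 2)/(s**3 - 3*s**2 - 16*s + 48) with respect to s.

-log(s - 4)/4 + log(s - 3)/7 + 3*log(s + 4)/28 + C

Factor the denominator: (s - 4)*(s - 3)*(s + 4).
Partial-fraction decomposition: 3/(28*(s + 4)) + 1/(7*(s - 3)) - 1/(4*(s - 4)).
Integrate each term: A/(s−a) contributes A·log|s−a|.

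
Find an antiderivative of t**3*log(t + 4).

t**4*log(t + 4)/4 - t**4/16 + t**3/3 - 2*t**2 + 16*t - 64*log(t + 4) + C

Use integration by parts with u = log(t + 4), dv = t**3 dt.
Then du = 1/(t + 4) dt and v = t**4/4.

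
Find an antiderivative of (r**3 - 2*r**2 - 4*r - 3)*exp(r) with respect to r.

(r**3 - 5*r**2 + 6*r - 9)*exp(r) + C

Use integration by parts with u = r**3 - 2*r**2 - 4*r - 3, dv = exp(r) dr, so v = exp(r).
Apply parts 3 times (tabular method): alternate signs, differentiate u down to 0, integrate dv up.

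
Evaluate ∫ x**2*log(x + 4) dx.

x**3*log(x + 4)/3 - x**3/9 + 2*x**2/3 - 16*x/3 + 64*log(x + 4)/3 + C

Use integration by parts with u = log(x + 4), dv = x**2 dx.
Then du = 1/(x + 4) dx and v = x**3/3.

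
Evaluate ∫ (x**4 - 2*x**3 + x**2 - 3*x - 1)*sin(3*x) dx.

Use integration by parts with u = x**4 - 2*x**3 + x**2 - 3*x - 1, dv = sin(3*x) dx, so v = -cos(3*x)/3.
Apply parts 4 times (tabular method): alternate signs, differentiate u down to 0, integrate dv up.

-x**4*cos(3*x)/3 + 4*x**3*sin(3*x)/9 + 2*x**3*cos(3*x)/3 - 2*x**2*sin(3*x)/3 + x**2*cos(3*x)/9 - 2*x*sin(3*x)/27 + 5*x*cos(3*x)/9 - 5*sin(3*x)/27 + 25*cos(3*x)/81 + C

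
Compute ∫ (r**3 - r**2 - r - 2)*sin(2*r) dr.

Use integration by parts with u = r**3 - r**2 - r - 2, dv = sin(2*r) dr, so v = -cos(2*r)/2.
Apply parts 3 times (tabular method): alternate signs, differentiate u down to 0, integrate dv up.

-r**3*cos(2*r)/2 + 3*r**2*sin(2*r)/4 + r**2*cos(2*r)/2 - r*sin(2*r)/2 + 5*r*cos(2*r)/4 - 5*sin(2*r)/8 + 3*cos(2*r)/4 + C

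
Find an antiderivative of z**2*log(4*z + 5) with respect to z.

Use integration by parts with u = log(4*z + 5), dv = z**2 dz.
Then du = 4/(4*z + 5) dz and v = z**3/3.

z**3*log(4*z + 5)/3 - z**3/9 + 5*z**2/24 - 25*z/48 + 125*log(4*z + 5)/192 + C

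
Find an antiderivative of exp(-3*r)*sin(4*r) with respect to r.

Let I denote the integral. Integrate by parts with u = sin(4*r), dv = exp(-3*r) dr, so v = -exp(-3*r)/3: I = -exp(-3*r)*sin(4*r)/3 + (4/3)·∫ exp(-3*r)*cos(4*r) dr.
Apply parts again with u = cos(4*r), dv = exp(-3*r) dr: ∫ exp(-3*r)*cos(4*r) dr = -exp(-3*r)*cos(4*r)/3 − (4/3)·I. Substituting back brings back I: I = -exp(-3*r)*sin(4*r)/3 - 4*exp(-3*r)*cos(4*r)/9 − (16/9)·I.
Solving for I: (1 + 16/9)·I equals the remaining terms, so I = (9/25)·(-exp(-3*r)*sin(4*r)/3 - 4*exp(-3*r)*cos(4*r)/9).

-3*exp(-3*r)*sin(4*r)/25 - 4*exp(-3*r)*cos(4*r)/25 + C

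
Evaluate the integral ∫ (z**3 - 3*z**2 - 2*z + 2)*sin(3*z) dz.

-z**3*cos(3*z)/3 + z**2*sin(3*z)/3 + z**2*cos(3*z) - 2*z*sin(3*z)/3 + 8*z*cos(3*z)/9 - 8*sin(3*z)/27 - 8*cos(3*z)/9 + C

Use integration by parts with u = z**3 - 3*z**2 - 2*z + 2, dv = sin(3*z) dz, so v = -cos(3*z)/3.
Apply parts 3 times (tabular method): alternate signs, differentiate u down to 0, integrate dv up.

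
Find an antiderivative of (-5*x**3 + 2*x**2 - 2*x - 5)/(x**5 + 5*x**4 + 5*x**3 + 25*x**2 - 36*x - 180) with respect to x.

-41*log(x - 2)/364 - 47*log(x + 2)/156 + 20*log(x + 5)/21 - 7*log(x**2 + 9)/26 - 8*atan(x/3)/39 + C

Factor the denominator: (x - 2)*(x + 2)*(x + 5)*(x**2 + 9).
Partial-fraction decomposition: -(7*x + 8)/(13*(x**2 + 9)) + 20/(21*(x + 5)) - 47/(156*(x + 2)) - 41/(364*(x - 2)).
Integrate each term; A/(x−a) gives A·log|x−a|; the (Bx+D)/(x²+p²) term gives a log and an atan.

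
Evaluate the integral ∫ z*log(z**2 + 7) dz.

z**2*log(z**2 + 7)/2 - z**2/2 + 7*log(z**2 + 7)/2 + C

Let u = z**2 + 7, so du = (2*z) dz.
The integral becomes (1/2)·∫ log(u) du; integrate by parts with u′=log(u), dv′=du.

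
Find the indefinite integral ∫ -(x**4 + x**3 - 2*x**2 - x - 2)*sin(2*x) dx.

Use integration by parts with u = x**4 + x**3 - 2*x**2 - x - 2, dv = -sin(2*x) dx, so v = cos(2*x)/2.
Apply parts 4 times (tabular method): alternate signs, differentiate u down to 0, integrate dv up.

x**4*cos(2*x)/2 - x**3*sin(2*x) + x**3*cos(2*x)/2 - 3*x**2*sin(2*x)/4 - 5*x**2*cos(2*x)/2 + 5*x*sin(2*x)/2 - 5*x*cos(2*x)/4 + 5*sin(2*x)/8 + cos(2*x)/4 + C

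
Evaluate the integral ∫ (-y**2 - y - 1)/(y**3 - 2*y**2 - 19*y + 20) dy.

Factor the denominator: (y - 5)*(y - 1)*(y + 4).
Partial-fraction decomposition: -13/(45*(y + 4)) + 3/(20*(y - 1)) - 31/(36*(y - 5)).
Integrate each term: A/(y−a) contributes A·log|y−a|.

-31*log(y - 5)/36 + 3*log(y - 1)/20 - 13*log(y + 4)/45 + C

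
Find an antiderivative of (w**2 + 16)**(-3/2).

Substitute w = 4·tan(θ), so dw = 4·sec(θ)^2 dθ and the radical becomes sqrt(w**2 + 16) = 4·sec(θ) by the Pythagorean identity.
Integrate the resulting trig expression in θ, then back-substitute tan(θ) = w/4, sec(θ) = sqrt(w**2 + 16)/4 (absorbing any constant into C).

w/(16*sqrt(w**2 + 16)) + C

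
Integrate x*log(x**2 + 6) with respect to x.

Let u = x**2 + 6, so du = (2*x) dx.
The integral becomes (1/2)·∫ log(u) du; integrate by parts with u′=log(u), dv′=du.

x**2*log(x**2 + 6)/2 - x**2/2 + 3*log(x**2 + 6) + C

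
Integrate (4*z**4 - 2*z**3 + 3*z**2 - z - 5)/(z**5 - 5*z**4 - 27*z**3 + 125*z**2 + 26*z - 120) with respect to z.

4849*log(z - 6)/770 - 187*log(z - 4)/54 - log(z - 1)/180 - log(z + 1)/56 + 2825*log(z + 5)/2376 + C

Factor the denominator: (z - 6)*(z - 4)*(z - 1)*(z + 1)*(z + 5).
Partial-fraction decomposition: 2825/(2376*(z + 5)) - 1/(56*(z + 1)) - 1/(180*(z - 1)) - 187/(54*(z - 4)) + 4849/(770*(z - 6)).
Integrate each term: A/(z−a) contributes A·log|z−a|.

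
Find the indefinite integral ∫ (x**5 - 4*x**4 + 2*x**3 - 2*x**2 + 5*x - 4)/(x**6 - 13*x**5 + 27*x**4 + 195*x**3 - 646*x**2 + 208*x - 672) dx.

3911*log(x - 7)/825 - 1489*log(x - 6)/370 + 7*log(x - 4)/51 + 279*log(x + 4)/1870 - 43*log(x**2 + 1)/31450 + 149*atan(x)/15725 + C

Factor the denominator: (x - 7)*(x - 6)*(x - 4)*(x + 4)*(x**2 + 1).
Partial-fraction decomposition: -(43*x - 149)/(15725*(x**2 + 1)) + 279/(1870*(x + 4)) + 7/(51*(x - 4)) - 1489/(370*(x - 6)) + 3911/(825*(x - 7)).
Integrate each term; A/(x−a) gives A·log|x−a|; the (Bx+D)/(x²+p²) term gives a log and an atan.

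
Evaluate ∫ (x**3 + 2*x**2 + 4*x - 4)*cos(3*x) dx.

x**3*sin(3*x)/3 + 2*x**2*sin(3*x)/3 + x**2*cos(3*x)/3 + 10*x*sin(3*x)/9 + 4*x*cos(3*x)/9 - 40*sin(3*x)/27 + 10*cos(3*x)/27 + C

Use integration by parts with u = x**3 + 2*x**2 + 4*x - 4, dv = cos(3*x) dx, so v = sin(3*x)/3.
Apply parts 3 times (tabular method): alternate signs, differentiate u down to 0, integrate dv up.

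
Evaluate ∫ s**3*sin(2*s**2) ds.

-s**2*cos(2*s**2)/4 + sin(2*s**2)/8 + C

Let u = s², du = 2s ds; rewrite as (1/2)∫ u^1·sin(2u) du.
Now integrate by parts 1 time.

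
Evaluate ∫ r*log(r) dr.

Use integration by parts with u = log(r), dv = r dr.
Then du = 1/r dr and v = r**2/2.

r**2*log(r)/2 - r**2/4 + C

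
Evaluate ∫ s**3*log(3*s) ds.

Use integration by parts with u = log(3*s), dv = s**3 ds.
Then du = 1/s ds and v = s**4/4.

s**4*(log(s) + log(3))/4 - s**4/16 + C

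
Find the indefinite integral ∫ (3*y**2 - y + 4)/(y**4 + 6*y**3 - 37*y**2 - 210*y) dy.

-2*log(y)/105 + 53*log(y - 6)/429 + 42*log(y + 5)/55 - 79*log(y + 7)/91 + C

Factor the denominator: y*(y - 6)*(y + 5)*(y + 7).
Partial-fraction decomposition: -79/(91*(y + 7)) + 42/(55*(y + 5)) + 53/(429*(y - 6)) - 2/(105*y).
Integrate each term: A/(y−a) contributes A·log|y−a|.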